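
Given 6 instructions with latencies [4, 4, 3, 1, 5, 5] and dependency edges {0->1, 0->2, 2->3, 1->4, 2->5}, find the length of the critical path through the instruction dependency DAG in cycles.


Compute longest path through dependency graph: dist(Ik) = max over predecessors of dist + latency(Ik).
dist(I0) = latency 4 = 4
dist(I1) = dist(I0) + 4 = 4 + 4 = 8
dist(I2) = dist(I0) + 3 = 4 + 3 = 7
dist(I3) = dist(I2) + 1 = 7 + 1 = 8
dist(I4) = dist(I1) + 5 = 8 + 5 = 13
dist(I5) = dist(I2) + 5 = 7 + 5 = 12
Critical path = max dist = 13

13


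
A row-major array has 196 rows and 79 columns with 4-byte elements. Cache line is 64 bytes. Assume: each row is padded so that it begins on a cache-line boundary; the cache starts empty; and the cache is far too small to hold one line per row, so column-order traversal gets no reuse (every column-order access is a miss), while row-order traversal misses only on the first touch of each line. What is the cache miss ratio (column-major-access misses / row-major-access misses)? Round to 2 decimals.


Each row occupies 79 * 4 = 316 bytes and starts on a line boundary, so it spans ceil(316 / 64) = 5 cache lines.
Row-major traversal misses (one per line touched): 196 * ceil(79 * 4 / 64) = 980
Column-major traversal misses (no reuse, every access misses): 196 * 79 = 15484
Ratio = 15484 / 980 = 15.8

15.8


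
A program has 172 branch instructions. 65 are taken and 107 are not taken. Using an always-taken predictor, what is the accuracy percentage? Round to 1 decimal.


Predictor: always-taken
Correct predictions = 65
Accuracy = 65 / 172 * 100 = 37.8%

37.8


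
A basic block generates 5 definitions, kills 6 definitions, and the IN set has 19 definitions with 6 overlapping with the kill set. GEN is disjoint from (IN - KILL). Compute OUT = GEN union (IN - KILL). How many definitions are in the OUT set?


IN - KILL: 19 - 6 = 13 surviving definitions
OUT = GEN + surviving = 5 + 13 = 18

18


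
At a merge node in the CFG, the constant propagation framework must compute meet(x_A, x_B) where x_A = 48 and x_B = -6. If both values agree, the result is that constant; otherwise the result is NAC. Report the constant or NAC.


Meet operation: if both paths give the same constant, result is that constant; if they differ, result is NAC (not-a-constant).
Path A: 48, Path B: -6 -> differ
Result: not-a-constant -> NAC

NAC


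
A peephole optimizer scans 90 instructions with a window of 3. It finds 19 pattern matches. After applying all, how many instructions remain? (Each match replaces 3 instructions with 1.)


Each match removes 2 instructions.
Total removed = 19 * 2 = 38
Remaining = 90 - 38 = 52

52


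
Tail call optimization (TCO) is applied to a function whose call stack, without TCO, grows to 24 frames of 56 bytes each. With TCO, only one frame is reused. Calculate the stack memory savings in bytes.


Without TCO: 24 * 56 = 1344 bytes
With TCO: reuse 1 frame = 56 bytes
Savings = 1344 - 56 = 1288

1288


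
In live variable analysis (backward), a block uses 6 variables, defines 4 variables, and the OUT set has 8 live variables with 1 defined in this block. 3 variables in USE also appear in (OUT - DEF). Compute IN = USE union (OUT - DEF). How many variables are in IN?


OUT - DEF: 8 - 1 = 7
|IN| = |USE| + |OUT - DEF| - |USE ∩ (OUT - DEF)| = 6 + 7 - 3 = 10

10


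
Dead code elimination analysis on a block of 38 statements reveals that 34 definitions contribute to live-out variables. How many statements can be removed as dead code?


Dead code = total statements - live definitions
= 38 - 34 = 4

4


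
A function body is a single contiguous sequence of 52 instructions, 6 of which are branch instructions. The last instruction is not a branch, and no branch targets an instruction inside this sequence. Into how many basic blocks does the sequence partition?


With no in-sequence branch targets, the leaders are the first instruction plus the instruction after each branch.
Number of basic blocks = branches + 1
= 6 + 1 = 7

7


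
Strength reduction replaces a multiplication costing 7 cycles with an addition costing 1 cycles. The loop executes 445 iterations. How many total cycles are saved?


Per-iteration saving = 7 - 1 = 6
Total saved = 445 * 6 = 2670

2670


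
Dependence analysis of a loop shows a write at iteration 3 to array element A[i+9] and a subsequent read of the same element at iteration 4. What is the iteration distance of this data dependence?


Distance = read iteration - write iteration
= 4 - 3 = 1

1


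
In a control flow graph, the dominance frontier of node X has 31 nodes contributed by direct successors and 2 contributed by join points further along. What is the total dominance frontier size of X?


DF(X) = direct successor contributions + join point contributions
= 31 + 2 = 33

33


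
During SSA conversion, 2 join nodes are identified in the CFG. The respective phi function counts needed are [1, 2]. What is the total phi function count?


Total phi functions = sum of phi functions at each join node
= 1 + 2 = 3

3


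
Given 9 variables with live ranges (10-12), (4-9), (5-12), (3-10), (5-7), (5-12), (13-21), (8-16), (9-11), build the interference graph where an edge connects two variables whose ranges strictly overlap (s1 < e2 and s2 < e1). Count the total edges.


Check all pairs for overlapping intervals.
Two intervals (s1,e1) and (s2,e2) overlap if s1 < e2 and s2 < e1.
v0 (10-12) vs v1..v8: overlaps v2, v5, v7, v8 -> 4
v1 (4-9) vs v2..v8: overlaps v2, v3, v4, v5, v7 -> 5
v2 (5-12) vs v3..v8: overlaps v3, v4, v5, v7, v8 -> 5
v3 (3-10) vs v4..v8: overlaps v4, v5, v7, v8 -> 4
v4 (5-7) vs v5..v8: overlaps v5 -> 1
v5 (5-12) vs v6..v8: overlaps v7, v8 -> 2
v6 (13-21) vs v7..v8: overlaps v7 -> 1
v7 (8-16) vs v8: overlaps v8 -> 1
Total overlapping pairs = 4 + 5 + 5 + 4 + 1 + 2 + 1 + 1 = 23

23


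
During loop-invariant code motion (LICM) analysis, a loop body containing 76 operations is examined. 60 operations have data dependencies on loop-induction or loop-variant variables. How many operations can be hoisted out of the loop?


Invariant candidates = total - loop-dependent
= 76 - 60 = 16

16


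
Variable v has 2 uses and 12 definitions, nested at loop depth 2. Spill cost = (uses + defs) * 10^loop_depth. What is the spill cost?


uses + defs = 2 + 12 = 14
10^2 = 100
Spill cost = 14 * 100 = 1400

1400


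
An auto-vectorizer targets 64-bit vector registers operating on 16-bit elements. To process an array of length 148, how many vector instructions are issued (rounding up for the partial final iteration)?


Width = 64 / 16 = 4 elements per vector op
Iterations = ceil(148 / 4) = 37

37


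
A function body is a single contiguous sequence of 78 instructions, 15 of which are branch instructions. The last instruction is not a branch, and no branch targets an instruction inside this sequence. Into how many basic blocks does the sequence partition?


With no in-sequence branch targets, the leaders are the first instruction plus the instruction after each branch.
Number of basic blocks = branches + 1
= 15 + 1 = 16

16


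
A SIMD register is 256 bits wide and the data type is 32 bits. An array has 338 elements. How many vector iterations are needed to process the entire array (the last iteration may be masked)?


Width = 256 / 32 = 8 elements per vector op
Iterations = ceil(338 / 8) = 43

43


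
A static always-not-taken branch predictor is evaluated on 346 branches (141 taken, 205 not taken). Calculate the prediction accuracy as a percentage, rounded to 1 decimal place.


Predictor: always-not-taken
Correct predictions = 205
Accuracy = 205 / 346 * 100 = 59.2%

59.2


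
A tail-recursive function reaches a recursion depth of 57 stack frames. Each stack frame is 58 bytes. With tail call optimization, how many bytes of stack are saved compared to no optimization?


Without TCO: 57 * 58 = 3306 bytes
With TCO: reuse 1 frame = 58 bytes
Savings = 3306 - 58 = 3248

3248


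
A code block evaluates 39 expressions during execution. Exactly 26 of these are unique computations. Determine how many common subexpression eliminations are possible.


CSE count = total expressions - unique expressions
= 39 - 26 = 13

13


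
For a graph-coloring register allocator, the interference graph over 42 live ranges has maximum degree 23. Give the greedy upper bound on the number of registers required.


Greedy coloring never needs more than (max_degree + 1) colors: when coloring a vertex, at most max_degree neighbors are already colored.
Upper bound = 23 + 1 = 24

24


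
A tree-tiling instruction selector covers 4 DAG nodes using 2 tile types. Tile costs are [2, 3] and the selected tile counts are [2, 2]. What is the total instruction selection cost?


Total cost = sum(count_i * cost_i)
= 2*2 + 2*3
= 10

10


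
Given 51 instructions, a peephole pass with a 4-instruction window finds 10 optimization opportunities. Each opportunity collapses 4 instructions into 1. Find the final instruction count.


Each match removes 3 instructions.
Total removed = 10 * 3 = 30
Remaining = 51 - 30 = 21

21


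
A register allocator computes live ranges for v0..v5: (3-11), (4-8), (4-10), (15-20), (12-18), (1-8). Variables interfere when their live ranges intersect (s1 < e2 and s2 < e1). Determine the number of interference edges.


Check all pairs for overlapping intervals.
Two intervals (s1,e1) and (s2,e2) overlap if s1 < e2 and s2 < e1.
v0 (3-11) vs v1..v5: overlaps v1, v2, v5 -> 3
v1 (4-8) vs v2..v5: overlaps v2, v5 -> 2
v2 (4-10) vs v3..v5: overlaps v5 -> 1
v3 (15-20) vs v4..v5: overlaps v4 -> 1
v4 (12-18) vs v5: overlaps none -> 0
Total overlapping pairs = 3 + 2 + 1 + 1 + 0 = 7

7


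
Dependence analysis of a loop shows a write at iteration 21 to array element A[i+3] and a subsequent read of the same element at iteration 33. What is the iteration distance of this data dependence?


Distance = read iteration - write iteration
= 33 - 21 = 12

12


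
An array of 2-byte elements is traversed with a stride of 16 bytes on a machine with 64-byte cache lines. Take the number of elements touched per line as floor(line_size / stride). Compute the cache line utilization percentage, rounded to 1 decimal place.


Elements per cache line = floor(64 / 16) = 4
Bytes used = 4 * 2 = 8
Utilization = 8 / 64 * 100 = 12.5%

12.5


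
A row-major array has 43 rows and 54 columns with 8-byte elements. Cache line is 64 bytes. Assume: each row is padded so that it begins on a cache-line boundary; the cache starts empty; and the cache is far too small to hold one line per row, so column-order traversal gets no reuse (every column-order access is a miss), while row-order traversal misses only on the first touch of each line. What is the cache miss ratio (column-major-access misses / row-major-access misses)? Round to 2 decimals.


Each row occupies 54 * 8 = 432 bytes and starts on a line boundary, so it spans ceil(432 / 64) = 7 cache lines.
Row-major traversal misses (one per line touched): 43 * ceil(54 * 8 / 64) = 301
Column-major traversal misses (no reuse, every access misses): 43 * 54 = 2322
Ratio = 2322 / 301 = 7.71

7.71


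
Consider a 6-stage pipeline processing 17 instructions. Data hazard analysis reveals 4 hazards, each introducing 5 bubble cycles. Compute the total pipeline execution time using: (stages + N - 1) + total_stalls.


Base cycles = 6 + 17 - 1 = 22
Total stalls = 4 * 5 = 20
Total = 22 + 20 = 42

42


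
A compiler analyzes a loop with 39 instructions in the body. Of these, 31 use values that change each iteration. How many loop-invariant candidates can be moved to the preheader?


Invariant candidates = total - loop-dependent
= 39 - 31 = 8

8


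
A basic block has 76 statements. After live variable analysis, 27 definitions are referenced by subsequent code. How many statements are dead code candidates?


Dead code = total statements - live definitions
= 76 - 27 = 49

49


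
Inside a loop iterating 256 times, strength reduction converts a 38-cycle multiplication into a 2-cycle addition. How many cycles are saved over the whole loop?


Per-iteration saving = 38 - 2 = 36
Total saved = 256 * 36 = 9216

9216


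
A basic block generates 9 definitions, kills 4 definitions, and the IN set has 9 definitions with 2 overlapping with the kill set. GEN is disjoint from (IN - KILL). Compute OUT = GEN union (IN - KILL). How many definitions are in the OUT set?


IN - KILL: 9 - 2 = 7 surviving definitions
OUT = GEN + surviving = 9 + 7 = 16

16


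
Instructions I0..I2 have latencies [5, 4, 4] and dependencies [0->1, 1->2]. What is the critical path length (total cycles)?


Compute longest path through dependency graph: dist(Ik) = max over predecessors of dist + latency(Ik).
dist(I0) = latency 5 = 5
dist(I1) = dist(I0) + 4 = 5 + 4 = 9
dist(I2) = dist(I1) + 4 = 9 + 4 = 13
Critical path = max dist = 13

13


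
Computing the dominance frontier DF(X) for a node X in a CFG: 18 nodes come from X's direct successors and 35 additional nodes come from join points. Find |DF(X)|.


DF(X) = direct successor contributions + join point contributions
= 18 + 35 = 53

53


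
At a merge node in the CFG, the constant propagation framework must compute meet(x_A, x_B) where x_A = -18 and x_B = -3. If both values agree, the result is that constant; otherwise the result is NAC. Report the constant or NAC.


Meet operation: if both paths give the same constant, result is that constant; if they differ, result is NAC (not-a-constant).
Path A: -18, Path B: -3 -> differ
Result: not-a-constant -> NAC

NAC


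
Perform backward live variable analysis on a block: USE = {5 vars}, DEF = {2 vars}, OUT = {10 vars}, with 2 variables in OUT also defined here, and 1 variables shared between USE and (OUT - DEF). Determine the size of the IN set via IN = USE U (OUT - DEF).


OUT - DEF: 10 - 2 = 8
|IN| = |USE| + |OUT - DEF| - |USE ∩ (OUT - DEF)| = 5 + 8 - 1 = 12

12


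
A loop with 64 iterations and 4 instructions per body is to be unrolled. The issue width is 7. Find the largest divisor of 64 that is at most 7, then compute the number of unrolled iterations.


Largest divisor of 64 <= 7 is 4
New iterations = 64 / 4 = 16

16


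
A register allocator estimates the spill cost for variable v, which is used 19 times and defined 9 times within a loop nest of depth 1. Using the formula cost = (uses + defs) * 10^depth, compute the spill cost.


uses + defs = 19 + 9 = 28
10^1 = 10
Spill cost = 28 * 10 = 280

280


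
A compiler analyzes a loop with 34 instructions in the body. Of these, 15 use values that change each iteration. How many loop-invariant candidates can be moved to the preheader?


Invariant candidates = total - loop-dependent
= 34 - 15 = 19

19


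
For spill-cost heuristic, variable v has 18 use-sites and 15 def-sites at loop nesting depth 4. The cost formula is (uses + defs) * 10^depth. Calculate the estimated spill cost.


uses + defs = 18 + 15 = 33
10^4 = 10000
Spill cost = 33 * 10000 = 330000

330000


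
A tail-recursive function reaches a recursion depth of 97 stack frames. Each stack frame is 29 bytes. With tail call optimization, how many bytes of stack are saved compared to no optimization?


Without TCO: 97 * 29 = 2813 bytes
With TCO: reuse 1 frame = 29 bytes
Savings = 2813 - 29 = 2784

2784


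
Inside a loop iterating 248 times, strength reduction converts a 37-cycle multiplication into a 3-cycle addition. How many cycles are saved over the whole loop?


Per-iteration saving = 37 - 3 = 34
Total saved = 248 * 34 = 8432

8432


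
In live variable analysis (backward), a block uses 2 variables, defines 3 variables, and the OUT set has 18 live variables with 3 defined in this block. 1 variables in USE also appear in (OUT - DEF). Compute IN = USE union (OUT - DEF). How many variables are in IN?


OUT - DEF: 18 - 3 = 15
|IN| = |USE| + |OUT - DEF| - |USE ∩ (OUT - DEF)| = 2 + 15 - 1 = 16

16


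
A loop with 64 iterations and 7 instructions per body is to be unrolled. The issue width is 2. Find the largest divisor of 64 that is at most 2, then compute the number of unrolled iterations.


Largest divisor of 64 <= 2 is 2
New iterations = 64 / 2 = 32

32


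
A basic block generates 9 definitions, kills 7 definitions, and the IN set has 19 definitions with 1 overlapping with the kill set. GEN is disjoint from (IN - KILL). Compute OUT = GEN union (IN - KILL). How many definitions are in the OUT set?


IN - KILL: 19 - 1 = 18 surviving definitions
OUT = GEN + surviving = 9 + 18 = 27

27


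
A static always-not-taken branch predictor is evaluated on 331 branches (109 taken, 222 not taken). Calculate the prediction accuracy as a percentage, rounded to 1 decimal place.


Predictor: always-not-taken
Correct predictions = 222
Accuracy = 222 / 331 * 100 = 67.1%

67.1


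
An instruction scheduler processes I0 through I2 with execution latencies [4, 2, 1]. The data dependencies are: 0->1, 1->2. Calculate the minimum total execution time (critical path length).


Compute longest path through dependency graph: dist(Ik) = max over predecessors of dist + latency(Ik).
dist(I0) = latency 4 = 4
dist(I1) = dist(I0) + 2 = 4 + 2 = 6
dist(I2) = dist(I1) + 1 = 6 + 1 = 7
Critical path = max dist = 7

7


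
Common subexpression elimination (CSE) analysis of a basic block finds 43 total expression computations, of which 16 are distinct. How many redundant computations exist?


CSE count = total expressions - unique expressions
= 43 - 16 = 27

27


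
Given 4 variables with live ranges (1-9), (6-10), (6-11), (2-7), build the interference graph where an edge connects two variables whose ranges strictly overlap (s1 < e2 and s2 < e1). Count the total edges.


Check all pairs for overlapping intervals.
Two intervals (s1,e1) and (s2,e2) overlap if s1 < e2 and s2 < e1.
v0 (1-9) vs v1..v3: overlaps v1, v2, v3 -> 3
v1 (6-10) vs v2..v3: overlaps v2, v3 -> 2
v2 (6-11) vs v3: overlaps v3 -> 1
Total overlapping pairs = 3 + 2 + 1 = 6

6


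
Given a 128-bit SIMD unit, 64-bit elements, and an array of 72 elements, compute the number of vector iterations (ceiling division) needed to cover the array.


Width = 128 / 64 = 2 elements per vector op
Iterations = ceil(72 / 2) = 36

36


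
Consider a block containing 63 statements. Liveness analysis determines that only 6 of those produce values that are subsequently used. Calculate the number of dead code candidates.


Dead code = total statements - live definitions
= 63 - 6 = 57

57


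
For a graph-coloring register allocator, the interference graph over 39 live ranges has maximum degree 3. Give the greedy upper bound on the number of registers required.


Greedy coloring never needs more than (max_degree + 1) colors: when coloring a vertex, at most max_degree neighbors are already colored.
Upper bound = 3 + 1 = 4

4


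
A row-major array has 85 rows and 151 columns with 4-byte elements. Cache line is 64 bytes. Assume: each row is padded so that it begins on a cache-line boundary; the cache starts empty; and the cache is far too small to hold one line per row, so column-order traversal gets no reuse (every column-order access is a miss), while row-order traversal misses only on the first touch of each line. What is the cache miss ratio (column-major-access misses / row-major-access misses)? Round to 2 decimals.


Each row occupies 151 * 4 = 604 bytes and starts on a line boundary, so it spans ceil(604 / 64) = 10 cache lines.
Row-major traversal misses (one per line touched): 85 * ceil(151 * 4 / 64) = 850
Column-major traversal misses (no reuse, every access misses): 85 * 151 = 12835
Ratio = 12835 / 850 = 15.1

15.1


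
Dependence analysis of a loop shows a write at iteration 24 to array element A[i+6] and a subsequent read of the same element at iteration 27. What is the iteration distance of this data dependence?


Distance = read iteration - write iteration
= 27 - 24 = 3

3


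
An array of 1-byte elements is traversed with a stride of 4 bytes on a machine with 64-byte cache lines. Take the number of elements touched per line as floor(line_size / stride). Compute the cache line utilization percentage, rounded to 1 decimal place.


Elements per cache line = floor(64 / 4) = 16
Bytes used = 16 * 1 = 16
Utilization = 16 / 64 * 100 = 25.0%

25.0


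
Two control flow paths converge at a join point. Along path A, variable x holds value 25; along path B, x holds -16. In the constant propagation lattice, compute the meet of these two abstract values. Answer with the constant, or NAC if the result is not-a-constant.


Meet operation: if both paths give the same constant, result is that constant; if they differ, result is NAC (not-a-constant).
Path A: 25, Path B: -16 -> differ
Result: not-a-constant -> NAC

NAC


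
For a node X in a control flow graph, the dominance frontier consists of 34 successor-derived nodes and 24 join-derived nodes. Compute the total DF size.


DF(X) = direct successor contributions + join point contributions
= 34 + 24 = 58

58


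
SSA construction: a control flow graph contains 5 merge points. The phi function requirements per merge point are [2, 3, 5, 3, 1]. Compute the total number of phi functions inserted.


Total phi functions = sum of phi functions at each join node
= 2 + 3 + 5 + 3 + 1 = 14

14


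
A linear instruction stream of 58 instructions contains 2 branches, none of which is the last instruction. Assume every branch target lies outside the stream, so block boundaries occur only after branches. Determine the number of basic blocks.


With no in-sequence branch targets, the leaders are the first instruction plus the instruction after each branch.
Number of basic blocks = branches + 1
= 2 + 1 = 3

3


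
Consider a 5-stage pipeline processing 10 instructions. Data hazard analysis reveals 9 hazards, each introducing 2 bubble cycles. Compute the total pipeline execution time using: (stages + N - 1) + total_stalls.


Base cycles = 5 + 10 - 1 = 14
Total stalls = 9 * 2 = 18
Total = 14 + 18 = 32

32


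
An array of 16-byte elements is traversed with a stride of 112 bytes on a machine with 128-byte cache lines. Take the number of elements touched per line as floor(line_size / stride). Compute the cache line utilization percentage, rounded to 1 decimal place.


Elements per cache line = floor(128 / 112) = 1
Bytes used = 1 * 16 = 16
Utilization = 16 / 128 * 100 = 12.5%

12.5


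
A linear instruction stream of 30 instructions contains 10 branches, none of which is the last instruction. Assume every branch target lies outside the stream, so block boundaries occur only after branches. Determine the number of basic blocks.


With no in-sequence branch targets, the leaders are the first instruction plus the instruction after each branch.
Number of basic blocks = branches + 1
= 10 + 1 = 11

11


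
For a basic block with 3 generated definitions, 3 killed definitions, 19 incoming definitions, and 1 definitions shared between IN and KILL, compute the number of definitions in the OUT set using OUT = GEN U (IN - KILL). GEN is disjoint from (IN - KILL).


IN - KILL: 19 - 1 = 18 surviving definitions
OUT = GEN + surviving = 3 + 18 = 21

21


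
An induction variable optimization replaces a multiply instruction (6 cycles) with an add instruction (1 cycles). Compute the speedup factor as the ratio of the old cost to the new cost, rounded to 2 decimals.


Ratio = mult_cost / add_cost = 6 / 1 = 6.0

6.0


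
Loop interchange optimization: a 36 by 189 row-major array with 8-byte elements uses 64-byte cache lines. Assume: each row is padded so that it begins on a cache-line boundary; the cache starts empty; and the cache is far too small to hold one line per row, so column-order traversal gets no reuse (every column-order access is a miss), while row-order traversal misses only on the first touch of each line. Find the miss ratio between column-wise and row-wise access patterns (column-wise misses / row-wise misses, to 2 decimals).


Each row occupies 189 * 8 = 1512 bytes and starts on a line boundary, so it spans ceil(1512 / 64) = 24 cache lines.
Row-major traversal misses (one per line touched): 36 * ceil(189 * 8 / 64) = 864
Column-major traversal misses (no reuse, every access misses): 36 * 189 = 6804
Ratio = 6804 / 864 = 7.88

7.88


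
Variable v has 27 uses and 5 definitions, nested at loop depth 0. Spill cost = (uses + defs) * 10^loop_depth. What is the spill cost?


uses + defs = 27 + 5 = 32
10^0 = 1
Spill cost = 32 * 1 = 32

32


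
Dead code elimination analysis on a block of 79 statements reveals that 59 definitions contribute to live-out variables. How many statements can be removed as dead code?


Dead code = total statements - live definitions
= 79 - 59 = 20

20


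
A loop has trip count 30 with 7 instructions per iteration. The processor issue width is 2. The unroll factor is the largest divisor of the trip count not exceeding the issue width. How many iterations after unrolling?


Largest divisor of 30 <= 2 is 2
New iterations = 30 / 2 = 15

15


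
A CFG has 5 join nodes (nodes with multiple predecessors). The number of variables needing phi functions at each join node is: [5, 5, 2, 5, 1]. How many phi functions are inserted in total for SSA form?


Total phi functions = sum of phi functions at each join node
= 5 + 5 + 2 + 5 + 1 = 18

18


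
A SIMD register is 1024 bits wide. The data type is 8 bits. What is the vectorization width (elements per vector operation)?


Width = SIMD bits / data type bits
= 1024 / 8 = 128

128


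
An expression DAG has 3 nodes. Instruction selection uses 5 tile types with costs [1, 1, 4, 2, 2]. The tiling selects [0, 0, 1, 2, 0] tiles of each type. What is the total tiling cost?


Total cost = sum(count_i * cost_i)
= 0*1 + 0*1 + 1*4 + 2*2 + 0*2
= 8

8


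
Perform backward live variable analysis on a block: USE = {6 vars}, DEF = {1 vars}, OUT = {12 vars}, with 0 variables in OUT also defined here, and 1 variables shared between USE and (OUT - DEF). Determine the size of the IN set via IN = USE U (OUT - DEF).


OUT - DEF: 12 - 0 = 12
|IN| = |USE| + |OUT - DEF| - |USE ∩ (OUT - DEF)| = 6 + 12 - 1 = 17

17


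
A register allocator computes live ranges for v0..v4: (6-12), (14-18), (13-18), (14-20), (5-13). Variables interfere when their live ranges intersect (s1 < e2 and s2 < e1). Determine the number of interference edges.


Check all pairs for overlapping intervals.
Two intervals (s1,e1) and (s2,e2) overlap if s1 < e2 and s2 < e1.
v0 (6-12) vs v1..v4: overlaps v4 -> 1
v1 (14-18) vs v2..v4: overlaps v2, v3 -> 2
v2 (13-18) vs v3..v4: overlaps v3 -> 1
v3 (14-20) vs v4: overlaps none -> 0
Total overlapping pairs = 1 + 2 + 1 + 0 = 4

4


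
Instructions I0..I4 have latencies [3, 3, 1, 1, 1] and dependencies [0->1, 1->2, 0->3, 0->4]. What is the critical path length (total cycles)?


Compute longest path through dependency graph: dist(Ik) = max over predecessors of dist + latency(Ik).
dist(I0) = latency 3 = 3
dist(I1) = dist(I0) + 3 = 3 + 3 = 6
dist(I2) = dist(I1) + 1 = 6 + 1 = 7
dist(I3) = dist(I0) + 1 = 3 + 1 = 4
dist(I4) = dist(I0) + 1 = 3 + 1 = 4
Critical path = max dist = 7

7


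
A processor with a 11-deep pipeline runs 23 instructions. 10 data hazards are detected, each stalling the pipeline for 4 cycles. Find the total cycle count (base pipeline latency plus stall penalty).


Base cycles = 11 + 23 - 1 = 33
Total stalls = 10 * 4 = 40
Total = 33 + 40 = 73

73


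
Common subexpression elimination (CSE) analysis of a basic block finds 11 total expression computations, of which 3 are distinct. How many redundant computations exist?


CSE count = total expressions - unique expressions
= 11 - 3 = 8

8


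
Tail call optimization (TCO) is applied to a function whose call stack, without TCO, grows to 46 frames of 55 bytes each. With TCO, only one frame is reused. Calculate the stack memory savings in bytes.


Without TCO: 46 * 55 = 2530 bytes
With TCO: reuse 1 frame = 55 bytes
Savings = 2530 - 55 = 2475

2475


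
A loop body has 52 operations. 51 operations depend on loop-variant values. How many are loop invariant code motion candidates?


Invariant candidates = total - loop-dependent
= 52 - 51 = 1

1


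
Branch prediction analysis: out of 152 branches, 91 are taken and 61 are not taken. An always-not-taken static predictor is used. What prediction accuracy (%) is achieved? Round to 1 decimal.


Predictor: always-not-taken
Correct predictions = 61
Accuracy = 61 / 152 * 100 = 40.1%

40.1


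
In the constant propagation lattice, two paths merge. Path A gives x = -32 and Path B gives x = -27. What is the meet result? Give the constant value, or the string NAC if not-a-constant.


Meet operation: if both paths give the same constant, result is that constant; if they differ, result is NAC (not-a-constant).
Path A: -32, Path B: -27 -> differ
Result: not-a-constant -> NAC

NAC


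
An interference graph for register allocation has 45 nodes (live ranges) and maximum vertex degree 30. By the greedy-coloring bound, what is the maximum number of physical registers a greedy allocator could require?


Greedy coloring never needs more than (max_degree + 1) colors: when coloring a vertex, at most max_degree neighbors are already colored.
Upper bound = 30 + 1 = 31

31


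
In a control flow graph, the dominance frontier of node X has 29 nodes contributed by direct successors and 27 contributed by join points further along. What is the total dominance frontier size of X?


DF(X) = direct successor contributions + join point contributions
= 29 + 27 = 56

56


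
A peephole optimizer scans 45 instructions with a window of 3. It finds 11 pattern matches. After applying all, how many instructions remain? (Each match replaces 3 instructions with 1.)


Each match removes 2 instructions.
Total removed = 11 * 2 = 22
Remaining = 45 - 22 = 23

23


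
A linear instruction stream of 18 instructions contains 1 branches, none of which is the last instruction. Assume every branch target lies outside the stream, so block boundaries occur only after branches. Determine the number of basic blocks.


With no in-sequence branch targets, the leaders are the first instruction plus the instruction after each branch.
Number of basic blocks = branches + 1
= 1 + 1 = 2

2


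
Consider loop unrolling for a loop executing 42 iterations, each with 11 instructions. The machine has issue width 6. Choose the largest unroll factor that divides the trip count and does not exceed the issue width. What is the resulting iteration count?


Largest divisor of 42 <= 6 is 6
New iterations = 42 / 6 = 7

7


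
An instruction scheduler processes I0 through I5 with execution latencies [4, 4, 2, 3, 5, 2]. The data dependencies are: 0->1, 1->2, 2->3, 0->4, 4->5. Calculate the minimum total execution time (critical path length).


Compute longest path through dependency graph: dist(Ik) = max over predecessors of dist + latency(Ik).
dist(I0) = latency 4 = 4
dist(I1) = dist(I0) + 4 = 4 + 4 = 8
dist(I2) = dist(I1) + 2 = 8 + 2 = 10
dist(I3) = dist(I2) + 3 = 10 + 3 = 13
dist(I4) = dist(I0) + 5 = 4 + 5 = 9
dist(I5) = dist(I4) + 2 = 9 + 2 = 11
Critical path = max dist = 13

13


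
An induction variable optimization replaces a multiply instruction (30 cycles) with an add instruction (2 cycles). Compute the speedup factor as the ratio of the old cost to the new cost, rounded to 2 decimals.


Ratio = mult_cost / add_cost = 30 / 2 = 15.0

15.0


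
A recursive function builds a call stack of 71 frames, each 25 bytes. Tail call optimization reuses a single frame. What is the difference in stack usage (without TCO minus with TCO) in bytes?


Without TCO: 71 * 25 = 1775 bytes
With TCO: reuse 1 frame = 25 bytes
Savings = 1775 - 25 = 1750

1750


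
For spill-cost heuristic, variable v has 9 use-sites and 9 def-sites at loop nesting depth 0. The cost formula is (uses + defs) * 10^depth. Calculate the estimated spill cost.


uses + defs = 9 + 9 = 18
10^0 = 1
Spill cost = 18 * 1 = 18

18


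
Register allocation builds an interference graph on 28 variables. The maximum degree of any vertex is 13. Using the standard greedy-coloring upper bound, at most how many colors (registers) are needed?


Greedy coloring never needs more than (max_degree + 1) colors: when coloring a vertex, at most max_degree neighbors are already colored.
Upper bound = 13 + 1 = 14

14


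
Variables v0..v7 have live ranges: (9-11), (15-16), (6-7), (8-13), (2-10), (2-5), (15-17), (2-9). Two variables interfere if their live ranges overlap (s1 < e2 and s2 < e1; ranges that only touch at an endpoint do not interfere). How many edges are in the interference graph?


Check all pairs for overlapping intervals.
Two intervals (s1,e1) and (s2,e2) overlap if s1 < e2 and s2 < e1.
v0 (9-11) vs v1..v7: overlaps v3, v4 -> 2
v1 (15-16) vs v2..v7: overlaps v6 -> 1
v2 (6-7) vs v3..v7: overlaps v4, v7 -> 2
v3 (8-13) vs v4..v7: overlaps v4, v7 -> 2
v4 (2-10) vs v5..v7: overlaps v5, v7 -> 2
v5 (2-5) vs v6..v7: overlaps v7 -> 1
v6 (15-17) vs v7: overlaps none -> 0
Total overlapping pairs = 2 + 1 + 2 + 2 + 2 + 1 + 0 = 10

10


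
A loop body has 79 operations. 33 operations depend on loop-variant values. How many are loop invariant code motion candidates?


Invariant candidates = total - loop-dependent
= 79 - 33 = 46

46


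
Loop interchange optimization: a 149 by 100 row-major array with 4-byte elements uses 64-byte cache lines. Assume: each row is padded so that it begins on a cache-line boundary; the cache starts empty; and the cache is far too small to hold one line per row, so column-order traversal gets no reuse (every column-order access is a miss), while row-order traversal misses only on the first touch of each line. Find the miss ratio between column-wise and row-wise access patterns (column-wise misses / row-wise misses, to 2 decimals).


Each row occupies 100 * 4 = 400 bytes and starts on a line boundary, so it spans ceil(400 / 64) = 7 cache lines.
Row-major traversal misses (one per line touched): 149 * ceil(100 * 4 / 64) = 1043
Column-major traversal misses (no reuse, every access misses): 149 * 100 = 14900
Ratio = 14900 / 1043 = 14.29

14.29


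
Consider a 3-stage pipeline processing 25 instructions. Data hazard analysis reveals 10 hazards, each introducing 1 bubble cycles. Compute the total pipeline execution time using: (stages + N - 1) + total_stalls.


Base cycles = 3 + 25 - 1 = 27
Total stalls = 10 * 1 = 10
Total = 27 + 10 = 37

37


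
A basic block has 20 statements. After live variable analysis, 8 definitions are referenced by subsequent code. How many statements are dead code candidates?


Dead code = total statements - live definitions
= 20 - 8 = 12

12


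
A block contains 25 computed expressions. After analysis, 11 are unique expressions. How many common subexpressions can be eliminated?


CSE count = total expressions - unique expressions
= 25 - 11 = 14

14


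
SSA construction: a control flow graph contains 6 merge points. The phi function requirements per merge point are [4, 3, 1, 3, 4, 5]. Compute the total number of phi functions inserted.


Total phi functions = sum of phi functions at each join node
= 4 + 3 + 1 + 3 + 4 + 5 = 20

20


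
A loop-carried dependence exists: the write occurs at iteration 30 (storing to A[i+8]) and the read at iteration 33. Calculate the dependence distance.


Distance = read iteration - write iteration
= 33 - 30 = 3

3


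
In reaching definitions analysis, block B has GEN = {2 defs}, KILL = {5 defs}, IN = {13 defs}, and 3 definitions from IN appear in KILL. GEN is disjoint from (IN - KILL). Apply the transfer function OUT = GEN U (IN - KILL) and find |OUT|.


IN - KILL: 13 - 3 = 10 surviving definitions
OUT = GEN + surviving = 2 + 10 = 12

12


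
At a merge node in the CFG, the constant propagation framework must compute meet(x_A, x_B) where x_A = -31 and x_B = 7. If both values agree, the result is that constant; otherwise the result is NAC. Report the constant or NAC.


Meet operation: if both paths give the same constant, result is that constant; if they differ, result is NAC (not-a-constant).
Path A: -31, Path B: 7 -> differ
Result: not-a-constant -> NAC

NAC


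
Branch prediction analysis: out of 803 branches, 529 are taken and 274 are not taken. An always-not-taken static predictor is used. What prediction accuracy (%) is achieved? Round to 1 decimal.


Predictor: always-not-taken
Correct predictions = 274
Accuracy = 274 / 803 * 100 = 34.1%

34.1


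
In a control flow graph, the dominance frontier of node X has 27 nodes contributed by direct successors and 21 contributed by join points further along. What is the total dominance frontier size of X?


DF(X) = direct successor contributions + join point contributions
= 27 + 21 = 48

48


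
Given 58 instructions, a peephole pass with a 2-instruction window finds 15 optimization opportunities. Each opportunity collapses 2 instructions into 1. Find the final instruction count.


Each match removes 1 instructions.
Total removed = 15 * 1 = 15
Remaining = 58 - 15 = 43

43


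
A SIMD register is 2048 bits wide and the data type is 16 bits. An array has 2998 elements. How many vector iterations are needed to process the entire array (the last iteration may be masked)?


Width = 2048 / 16 = 128 elements per vector op
Iterations = ceil(2998 / 128) = 24

24


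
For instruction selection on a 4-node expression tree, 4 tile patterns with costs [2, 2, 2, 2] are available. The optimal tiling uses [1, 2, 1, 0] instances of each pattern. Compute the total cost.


Total cost = sum(count_i * cost_i)
= 1*2 + 2*2 + 1*2 + 0*2
= 8

8


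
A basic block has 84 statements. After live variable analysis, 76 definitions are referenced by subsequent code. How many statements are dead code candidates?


Dead code = total statements - live definitions
= 84 - 76 = 8

8


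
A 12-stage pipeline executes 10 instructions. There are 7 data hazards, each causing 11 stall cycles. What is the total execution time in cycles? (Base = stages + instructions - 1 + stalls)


Base cycles = 12 + 10 - 1 = 21
Total stalls = 7 * 11 = 77
Total = 21 + 77 = 98

98


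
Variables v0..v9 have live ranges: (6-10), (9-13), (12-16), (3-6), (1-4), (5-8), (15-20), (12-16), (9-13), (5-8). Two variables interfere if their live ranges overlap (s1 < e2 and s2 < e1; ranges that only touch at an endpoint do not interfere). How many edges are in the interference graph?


Check all pairs for overlapping intervals.
Two intervals (s1,e1) and (s2,e2) overlap if s1 < e2 and s2 < e1.
v0 (6-10) vs v1..v9: overlaps v1, v5, v8, v9 -> 4
v1 (9-13) vs v2..v9: overlaps v2, v7, v8 -> 3
v2 (12-16) vs v3..v9: overlaps v6, v7, v8 -> 3
v3 (3-6) vs v4..v9: overlaps v4, v5, v9 -> 3
v4 (1-4) vs v5..v9: overlaps none -> 0
v5 (5-8) vs v6..v9: overlaps v9 -> 1
v6 (15-20) vs v7..v9: overlaps v7 -> 1
v7 (12-16) vs v8..v9: overlaps v8 -> 1
v8 (9-13) vs v9: overlaps none -> 0
Total overlapping pairs = 4 + 3 + 3 + 3 + 0 + 1 + 1 + 1 + 0 = 16

16


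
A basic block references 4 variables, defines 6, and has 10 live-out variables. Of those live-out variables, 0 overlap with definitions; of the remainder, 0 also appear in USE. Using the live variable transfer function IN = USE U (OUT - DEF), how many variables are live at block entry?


OUT - DEF: 10 - 0 = 10
|IN| = |USE| + |OUT - DEF| - |USE ∩ (OUT - DEF)| = 4 + 10 - 0 = 14

14


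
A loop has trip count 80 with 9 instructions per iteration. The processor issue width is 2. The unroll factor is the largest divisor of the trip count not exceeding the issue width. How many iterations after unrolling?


Largest divisor of 80 <= 2 is 2
New iterations = 80 / 2 = 40

40
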